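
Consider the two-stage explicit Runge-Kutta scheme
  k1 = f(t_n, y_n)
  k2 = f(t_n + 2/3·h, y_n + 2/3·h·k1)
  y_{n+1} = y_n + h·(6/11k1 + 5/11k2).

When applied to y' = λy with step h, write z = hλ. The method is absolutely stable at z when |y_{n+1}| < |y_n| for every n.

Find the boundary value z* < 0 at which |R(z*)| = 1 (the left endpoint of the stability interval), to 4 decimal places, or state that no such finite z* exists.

Set f=λy, z=hλ:
  k1=λy_n ⇒ h·k1=z·y_n;  k2=λ(1+2/3z)y_n ⇒ h·k2=z(1+2/3z)y_n
  y_{n+1}/y_n = 1 + 6/11z + 5/11z(1+2/3z) = 1 + z + 10/33z²
  R(z) = 1 + z + 10/33z².

Need |R(x)|<1, x<0.
x=-1.7: |R|=0.1758
R=1: x+10/33x²=0 ⇒ x=−33/10=-3.3000; min R=1−1/(4·10/33)=0.1750>−1
Confirm numerically:
  x=-1.827: |R|=0.18449 <1
  x=-1.803: |R|=0.18209 <1
  x=-1.529: |R|=0.17944 <1
  x=-3.836: |R|=1.62306 >1
  x=-3.762: |R|=1.52668 >1
  x=-3.490: |R|=1.20094 >1
Interval (-3.3000, 0).

z* = -3.3000.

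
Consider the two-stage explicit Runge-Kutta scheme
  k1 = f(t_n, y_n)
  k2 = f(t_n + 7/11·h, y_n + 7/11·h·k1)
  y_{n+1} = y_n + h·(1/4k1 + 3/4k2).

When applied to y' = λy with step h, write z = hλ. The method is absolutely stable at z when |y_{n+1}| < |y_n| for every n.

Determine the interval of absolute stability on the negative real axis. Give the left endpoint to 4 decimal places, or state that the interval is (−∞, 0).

On y'=λy, z=hλ:
  k1=λy_n ⇒ h·k1=z·y_n;  k2=λ(1+7/11z)y_n ⇒ h·k2=z(1+7/11z)y_n
  y_{n+1}/y_n = 1 + 1/4z + 3/4z(1+7/11z) = 1 + z + 21/44z²
  Hence R(z) = 1 + z + 21/44z².

Solve |R(x)|<1 on ℝ⁻.
x=-0.31: |R|=0.7359
R=1: x+21/44x²=0 ⇒ x=−44/21=-2.0952; min R=1−1/(4·21/44)=0.4762>−1
Confirm numerically:
  x=-1.976: |R|=0.88755 <1
  x=-1.773: |R|=0.72732 <1
  x=-1.753: |R|=0.71366 <1
  x=-1.126: |R|=0.47912 <1
  x=-2.583: |R|=1.60131 >1
  x=-2.542: |R|=1.54202 >1
  x=-2.206: |R|=1.11662 >1
So |R|<1 on (-2.0952, 0).

(-2.0952, 0).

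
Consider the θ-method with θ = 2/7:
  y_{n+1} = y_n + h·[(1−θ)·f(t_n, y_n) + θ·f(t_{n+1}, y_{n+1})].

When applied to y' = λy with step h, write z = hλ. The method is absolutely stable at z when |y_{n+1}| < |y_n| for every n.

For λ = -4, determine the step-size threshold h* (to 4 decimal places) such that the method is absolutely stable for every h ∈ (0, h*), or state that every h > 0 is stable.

(-4.6667,0); λ=-4 ⇒ h* = (14/3)/4 = 1.1667.

Test eqn y'=λy, z=hλ:
  y_{n+1} = y_n + z·[5/7·y_n + 2/7·y_{n+1}] ⇒ (1 − 2/7z)y_{n+1} = (1 + 5/7z)y_n
  so R(z) = (1 + 5/7z)/(1 − 2/7z).

Need |R(x)|<1, x<0.
x=-1.6: |R|=0.0980
R=−1: 1+5/7x = −1+2/7x ⇒ -3/7x=2 ⇒ x=2/(-3/7)=-4.6667
Confirm numerically:
  x=-4.254: |R|=0.92017 <1
  x=-3.228: |R|=0.67925 <1
  x=-2.525: |R|=0.46680 <1
  x=-5.069: |R|=1.07043 >1
  x=-4.727: |R|=1.01100 >1
  x=-4.717: |R|=1.00919 >1
Interval (-4.6667, 0).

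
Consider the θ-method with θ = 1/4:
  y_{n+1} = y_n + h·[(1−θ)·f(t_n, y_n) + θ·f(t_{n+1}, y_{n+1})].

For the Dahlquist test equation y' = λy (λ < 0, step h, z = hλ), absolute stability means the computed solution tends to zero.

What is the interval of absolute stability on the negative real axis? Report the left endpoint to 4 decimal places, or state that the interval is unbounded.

On y'=λy, z=hλ:
  y_{n+1} = y_n + z·[3/4·y_n + 1/4·y_{n+1}] ⇒ (1 − 1/4z)y_{n+1} = (1 + 3/4z)y_n
  so R(z) = (1 + 3/4z)/(1 − 1/4z).

Boundary: |R(x)|=1, x<0.
x=-1.17: |R|=0.0948
R=−1: 1+3/4x = −1+1/4x ⇒ -1/2x=2 ⇒ x=2/(-1/2)=-4.0000
Confirm numerically:
  x=-3.910: |R|=0.97724 <1
  x=-3.633: |R|=0.90384 <1
  x=-2.769: |R|=0.63628 <1
  x=-4.109: |R|=1.02688 >1
  x=-4.065: |R|=1.01612 >1
Stable set (-4.0000, 0).

(-4.0000, 0).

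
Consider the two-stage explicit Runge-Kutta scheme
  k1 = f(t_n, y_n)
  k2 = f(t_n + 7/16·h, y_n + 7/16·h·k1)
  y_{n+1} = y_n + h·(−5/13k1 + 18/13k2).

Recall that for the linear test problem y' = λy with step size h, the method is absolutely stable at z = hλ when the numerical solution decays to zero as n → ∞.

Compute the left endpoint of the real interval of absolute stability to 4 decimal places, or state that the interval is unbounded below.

left endpoint -1.6508.

Test eqn y'=λy, z=hλ:
  k1=λy_n ⇒ h·k1=z·y_n;  k2=λ(1+7/16z)y_n ⇒ h·k2=z(1+7/16z)y_n
  y_{n+1}/y_n = 1 − 5/13z + 18/13z(1+7/16z) = 1 + z + 63/104z²
  R(z) = 1 + z + 63/104z².

Boundary: |R(x)|=1, x<0.
x=-1.72: |R|=1.0721
R=1: x+63/104x²=0 ⇒ x=−104/63=-1.6508; min R=1−1/(4·63/104)=0.5873>−1
Confirm numerically:
  x=-1.527: |R|=0.88549 <1
  x=-1.053: |R|=0.61868 <1
  x=-0.796: |R|=0.58783 <1
  x=-0.726: |R|=0.59329 <1
  x=-2.173: |R|=1.68740 >1
  x=-2.017: |R|=1.44744 >1
  x=-1.705: |R|=1.05599 >1
Stable set (-1.6508, 0).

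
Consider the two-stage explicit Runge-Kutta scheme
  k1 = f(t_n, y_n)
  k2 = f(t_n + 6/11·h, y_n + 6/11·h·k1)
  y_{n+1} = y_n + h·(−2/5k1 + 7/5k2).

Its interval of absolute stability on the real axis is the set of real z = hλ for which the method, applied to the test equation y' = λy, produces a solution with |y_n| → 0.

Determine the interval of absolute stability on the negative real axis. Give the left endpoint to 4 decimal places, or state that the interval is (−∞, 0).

(-1.3095, 0).

Set f=λy, z=hλ:
  k1=λy_n ⇒ h·k1=z·y_n;  k2=λ(1+6/11z)y_n ⇒ h·k2=z(1+6/11z)y_n
  y_{n+1}/y_n = 1 − 2/5z + 7/5z(1+6/11z) = 1 + z + 42/55z²
  so R(z) = 1 + z + 42/55z².

Boundary: |R(x)|=1, x<0.
x=-1: |R|=0.7636
R=1: x+42/55x²=0 ⇒ x=−55/42=-1.3095; min R=1−1/(4·42/55)=0.6726>−1
Confirm numerically:
  x=-1.260: |R|=0.95235 <1
  x=-1.006: |R|=0.76683 <1
  x=-0.849: |R|=0.70143 <1
  x=-0.663: |R|=0.67267 <1
  x=-1.792: |R|=1.66024 >1
  x=-1.494: |R|=1.21046 >1
So |R|<1 on (-1.3095, 0).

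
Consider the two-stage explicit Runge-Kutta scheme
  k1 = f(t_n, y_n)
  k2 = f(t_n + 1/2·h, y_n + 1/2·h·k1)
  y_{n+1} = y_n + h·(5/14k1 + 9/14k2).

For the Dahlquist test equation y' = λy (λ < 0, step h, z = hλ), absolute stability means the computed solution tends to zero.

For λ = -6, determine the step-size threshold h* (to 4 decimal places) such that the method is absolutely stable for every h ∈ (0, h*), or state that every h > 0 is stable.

With y'=λy (z=hλ):
  k1=λy_n ⇒ h·k1=z·y_n;  k2=λ(1+1/2z)y_n ⇒ h·k2=z(1+1/2z)y_n
  y_{n+1}/y_n = 1 + 5/14z + 9/14z(1+1/2z) = 1 + z + 9/28z²
  Hence R(z) = 1 + z + 9/28z².

Solve |R(x)|<1 on ℝ⁻.
x=-0.93: |R|=0.3480
R=1: x+9/28x²=0 ⇒ x=−28/9=-3.1111; min R=1−1/(4·9/28)=0.2222>−1
Confirm numerically:
  x=-2.748: |R|=0.67927 <1
  x=-1.754: |R|=0.23488 <1
  x=-1.739: |R|=0.23304 <1
  x=-3.519: |R|=1.46137 >1
  x=-3.517: |R|=1.45884 >1
  x=-3.322: |R|=1.22518 >1
Interval (-3.1111, 0).

(-3.1111,0); λ=-6 ⇒ h* = (28/9)/6 = 0.5185.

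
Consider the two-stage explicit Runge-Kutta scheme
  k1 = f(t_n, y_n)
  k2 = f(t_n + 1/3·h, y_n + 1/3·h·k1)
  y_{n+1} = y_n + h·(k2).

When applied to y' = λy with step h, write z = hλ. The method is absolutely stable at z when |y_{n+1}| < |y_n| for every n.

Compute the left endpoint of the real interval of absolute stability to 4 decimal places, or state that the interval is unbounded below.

Test eqn y'=λy, z=hλ:
  k1=λy_n ⇒ h·k1=z·y_n;  k2=λ(1+1/3z)y_n ⇒ h·k2=z(1+1/3z)y_n
  y_{n+1}/y_n = 1 + z(1+1/3z) = 1 + z + 1/3z²
  Hence R(z) = 1 + z + 1/3z².

Boundary: |R(x)|=1, x<0.
x=-0.88: |R|=0.3781
R=1: x+1/3x²=0 ⇒ x=−3=-3.0000; min R=1−1/(4·1/3)=0.2500>−1
Confirm numerically:
  x=-2.133: |R|=0.38356 <1
  x=-1.972: |R|=0.32426 <1
  x=-1.914: |R|=0.30713 <1
  x=-1.327: |R|=0.25998 <1
  x=-3.478: |R|=1.55416 >1
  x=-3.214: |R|=1.22927 >1
Interval (-3.0000, 0).

left endpoint -3.0000.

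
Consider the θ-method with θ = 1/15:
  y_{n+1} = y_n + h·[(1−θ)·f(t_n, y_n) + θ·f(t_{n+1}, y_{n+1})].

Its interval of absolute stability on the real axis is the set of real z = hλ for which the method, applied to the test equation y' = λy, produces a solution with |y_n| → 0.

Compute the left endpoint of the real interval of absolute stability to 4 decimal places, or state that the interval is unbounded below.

On y'=λy, z=hλ:
  y_{n+1} = y_n + z·[14/15·y_n + 1/15·y_{n+1}] ⇒ (1 − 1/15z)y_{n+1} = (1 + 14/15z)y_n
  Hence R(z) = (1 + 14/15z)/(1 − 1/15z).

Boundary: |R(x)|=1, x<0.
x=-0.96: |R|=0.0977
R=−1: 1+14/15x = −1+1/15x ⇒ -13/15x=2 ⇒ x=2/(-13/15)=-2.3077
Confirm numerically:
  x=-2.070: |R|=0.81898 <1
  x=-1.875: |R|=0.66667 <1
  x=-1.427: |R|=0.30304 <1
  x=-1.099: |R|=0.02398 <1
  x=-2.880: |R|=1.41611 >1
  x=-2.782: |R|=1.34676 >1
  x=-2.682: |R|=1.27520 >1
So |R|<1 on (-2.3077, 0).

z* = -2.3077.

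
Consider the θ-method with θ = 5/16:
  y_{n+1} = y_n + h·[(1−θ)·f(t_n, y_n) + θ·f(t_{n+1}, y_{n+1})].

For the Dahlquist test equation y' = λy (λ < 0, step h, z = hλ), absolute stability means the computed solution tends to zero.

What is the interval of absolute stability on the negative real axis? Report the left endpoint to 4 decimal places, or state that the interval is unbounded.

(-5.3333, 0).

With y'=λy (z=hλ):
  y_{n+1} = y_n + z·[11/16·y_n + 5/16·y_{n+1}] ⇒ (1 − 5/16z)y_{n+1} = (1 + 11/16z)y_n
  so R(z) = (1 + 11/16z)/(1 − 5/16z).

Need |R(x)|<1, x<0.
x=-1.59: |R|=0.0622
R=−1: 1+11/16x = −1+5/16x ⇒ -3/8x=2 ⇒ x=2/(-3/8)=-5.3333
Confirm numerically:
  x=-4.628: |R|=0.89188 <1
  x=-4.392: |R|=0.85121 <1
  x=-3.101: |R|=0.57486 <1
  x=-5.491: |R|=1.02177 >1
  x=-5.447: |R|=1.01577 >1
So |R|<1 on (-5.3333, 0).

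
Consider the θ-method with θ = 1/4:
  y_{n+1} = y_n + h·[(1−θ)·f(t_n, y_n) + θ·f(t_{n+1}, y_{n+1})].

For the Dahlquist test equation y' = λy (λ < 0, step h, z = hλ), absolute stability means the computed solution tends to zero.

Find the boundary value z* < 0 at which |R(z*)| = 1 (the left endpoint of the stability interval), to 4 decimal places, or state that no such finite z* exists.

Test eqn y'=λy, z=hλ:
  y_{n+1} = y_n + z·[3/4·y_n + 1/4·y_{n+1}] ⇒ (1 − 1/4z)y_{n+1} = (1 + 3/4z)y_n
  R(z) = (1 + 3/4z)/(1 − 1/4z).

Need |R(x)|<1, x<0.
x=-1.54: |R|=0.1119
R=−1: 1+3/4x = −1+1/4x ⇒ -1/2x=2 ⇒ x=2/(-1/2)=-4.0000
Confirm numerically:
  x=-3.717: |R|=0.92666 <1
  x=-3.691: |R|=0.91965 <1
  x=-3.288: |R|=0.80461 <1
  x=-2.386: |R|=0.49452 <1
  x=-4.530: |R|=1.12427 >1
  x=-4.510: |R|=1.11986 >1
Interval (-4.0000, 0).

left endpoint -4.0000.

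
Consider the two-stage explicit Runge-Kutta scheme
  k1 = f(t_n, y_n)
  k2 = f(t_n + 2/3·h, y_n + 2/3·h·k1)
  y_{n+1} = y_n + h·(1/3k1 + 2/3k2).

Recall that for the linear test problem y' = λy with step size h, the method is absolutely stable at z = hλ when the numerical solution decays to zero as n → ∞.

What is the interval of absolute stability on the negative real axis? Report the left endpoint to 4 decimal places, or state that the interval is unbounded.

(-2.2500, 0).

Test eqn y'=λy, z=hλ:
  k1=λy_n ⇒ h·k1=z·y_n;  k2=λ(1+2/3z)y_n ⇒ h·k2=z(1+2/3z)y_n
  y_{n+1}/y_n = 1 + 1/3z + 2/3z(1+2/3z) = 1 + z + 4/9z²
  Hence R(z) = 1 + z + 4/9z².

Boundary: |R(x)|=1, x<0.
x=-1.39: |R|=0.4687
R=1: x+4/9x²=0 ⇒ x=−9/4=-2.2500; min R=1−1/(4·4/9)=0.4375>−1
Confirm numerically:
  x=-2.158: |R|=0.91176 <1
  x=-1.568: |R|=0.52472 <1
  x=-1.039: |R|=0.44079 <1
  x=-2.480: |R|=1.25351 >1
  x=-2.374: |R|=1.13083 >1
  x=-2.337: |R|=1.09036 >1
So |R|<1 on (-2.2500, 0).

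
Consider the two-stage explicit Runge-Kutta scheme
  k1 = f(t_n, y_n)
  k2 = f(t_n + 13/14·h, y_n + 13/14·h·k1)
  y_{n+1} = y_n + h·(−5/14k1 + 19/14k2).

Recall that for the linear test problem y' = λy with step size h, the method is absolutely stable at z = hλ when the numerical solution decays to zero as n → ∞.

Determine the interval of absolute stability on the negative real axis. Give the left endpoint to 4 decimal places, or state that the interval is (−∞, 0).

Set f=λy, z=hλ:
  k1=λy_n ⇒ h·k1=z·y_n;  k2=λ(1+13/14z)y_n ⇒ h·k2=z(1+13/14z)y_n
  y_{n+1}/y_n = 1 − 5/14z + 19/14z(1+13/14z) = 1 + z + 247/196z²
  Hence R(z) = 1 + z + 247/196z².

Find x<0 with |R(x)|<1.
x=-0.74: |R|=0.9501
R=1: x+247/196x²=0 ⇒ x=−196/247=-0.7935; min R=1−1/(4·247/196)=0.8016>−1
Confirm numerically:
  x=-0.736: |R|=0.94665 <1
  x=-0.412: |R|=0.80191 <1
  x=-0.322: |R|=0.80866 <1
  x=-1.251: |R|=1.72122 >1
  x=-1.093: |R|=1.41250 >1
  x=-0.931: |R|=1.16130 >1
Interval (-0.7935, 0).

(-0.7935, 0).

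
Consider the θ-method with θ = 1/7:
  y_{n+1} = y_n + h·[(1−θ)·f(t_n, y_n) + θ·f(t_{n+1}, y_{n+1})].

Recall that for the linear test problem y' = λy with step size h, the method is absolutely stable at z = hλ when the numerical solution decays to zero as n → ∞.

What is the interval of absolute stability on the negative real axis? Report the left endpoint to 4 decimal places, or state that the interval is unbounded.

z∈(-2.8000,0).

Set f=λy, z=hλ:
  y_{n+1} = y_n + z·[6/7·y_n + 1/7·y_{n+1}] ⇒ (1 − 1/7z)y_{n+1} = (1 + 6/7z)y_n
  R(z) = (1 + 6/7z)/(1 − 1/7z).

Need |R(x)|<1, x<0.
x=-1.24: |R|=0.0534
R=−1: 1+6/7x = −1+1/7x ⇒ -5/7x=2 ⇒ x=2/(-5/7)=-2.8000
Confirm numerically:
  x=-2.370: |R|=0.77054 <1
  x=-1.743: |R|=0.39552 <1
  x=-1.555: |R|=0.27236 <1
  x=-1.534: |R|=0.25826 <1
  x=-3.393: |R|=1.28529 >1
  x=-3.101: |R|=1.14900 >1
  x=-3.063: |R|=1.13068 >1
Interval (-2.8000, 0).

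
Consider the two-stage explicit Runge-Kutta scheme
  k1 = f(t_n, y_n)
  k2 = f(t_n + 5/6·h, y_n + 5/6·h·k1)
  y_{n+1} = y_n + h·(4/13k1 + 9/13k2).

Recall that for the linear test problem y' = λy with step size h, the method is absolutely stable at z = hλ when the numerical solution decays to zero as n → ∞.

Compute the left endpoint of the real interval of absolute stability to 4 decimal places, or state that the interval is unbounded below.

With y'=λy (z=hλ):
  k1=λy_n ⇒ h·k1=z·y_n;  k2=λ(1+5/6z)y_n ⇒ h·k2=z(1+5/6z)y_n
  y_{n+1}/y_n = 1 + 4/13z + 9/13z(1+5/6z) = 1 + z + 15/26z²
  ⇒ R(z) = 1 + z + 15/26z².

Need |R(x)|<1, x<0.
x=-0.4: |R|=0.6923
R=1: x+15/26x²=0 ⇒ x=−26/15=-1.7333; min R=1−1/(4·15/26)=0.5667>−1
Confirm numerically:
  x=-1.520: |R|=0.81292 <1
  x=-1.181: |R|=0.62367 <1
  x=-0.824: |R|=0.56772 <1
  x=-2.197: |R|=1.58770 >1
  x=-1.950: |R|=1.24375 >1
So |R|<1 on (-1.7333, 0).

left endpoint -1.7333.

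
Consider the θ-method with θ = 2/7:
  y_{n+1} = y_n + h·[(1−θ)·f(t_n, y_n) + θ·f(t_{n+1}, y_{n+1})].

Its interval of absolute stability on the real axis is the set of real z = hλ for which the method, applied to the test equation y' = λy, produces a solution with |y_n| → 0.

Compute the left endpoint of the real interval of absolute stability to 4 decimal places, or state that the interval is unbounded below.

left endpoint -4.6667.

Test eqn y'=λy, z=hλ:
  y_{n+1} = y_n + z·[5/7·y_n + 2/7·y_{n+1}] ⇒ (1 − 2/7z)y_{n+1} = (1 + 5/7z)y_n
  so R(z) = (1 + 5/7z)/(1 − 2/7z).

Solve |R(x)|<1 on ℝ⁻.
x=-1.61: |R|=0.1027
R=−1: 1+5/7x = −1+2/7x ⇒ -3/7x=2 ⇒ x=2/(-3/7)=-4.6667
Confirm numerically:
  x=-4.518: |R|=0.97219 <1
  x=-4.162: |R|=0.90120 <1
  x=-3.930: |R|=0.85128 <1
  x=-3.894: |R|=0.84325 <1
  x=-5.046: |R|=1.06658 >1
  x=-4.828: |R|=1.02906 >1
  x=-4.737: |R|=1.01281 >1
So |R|<1 on (-4.6667, 0).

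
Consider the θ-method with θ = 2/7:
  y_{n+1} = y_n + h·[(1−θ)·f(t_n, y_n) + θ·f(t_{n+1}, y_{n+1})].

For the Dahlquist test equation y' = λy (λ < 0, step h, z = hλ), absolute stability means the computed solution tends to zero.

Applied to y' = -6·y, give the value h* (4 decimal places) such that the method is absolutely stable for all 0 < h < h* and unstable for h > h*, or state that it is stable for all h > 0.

(-4.6667,0); λ=-6 ⇒ h* = (14/3)/6 = 0.7778.

On y'=λy, z=hλ:
  y_{n+1} = y_n + z·[5/7·y_n + 2/7·y_{n+1}] ⇒ (1 − 2/7z)y_{n+1} = (1 + 5/7z)y_n
  so R(z) = (1 + 5/7z)/(1 − 2/7z).

Solve |R(x)|<1 on ℝ⁻.
x=-1.71: |R|=0.1488
R=−1: 1+5/7x = −1+2/7x ⇒ -3/7x=2 ⇒ x=2/(-3/7)=-4.6667
Confirm numerically:
  x=-4.153: |R|=0.89932 <1
  x=-2.808: |R|=0.55802 <1
  x=-2.281: |R|=0.38099 <1
  x=-4.942: |R|=1.04892 >1
  x=-4.820: |R|=1.02764 >1
  x=-4.699: |R|=1.00592 >1
So |R|<1 on (-4.6667, 0).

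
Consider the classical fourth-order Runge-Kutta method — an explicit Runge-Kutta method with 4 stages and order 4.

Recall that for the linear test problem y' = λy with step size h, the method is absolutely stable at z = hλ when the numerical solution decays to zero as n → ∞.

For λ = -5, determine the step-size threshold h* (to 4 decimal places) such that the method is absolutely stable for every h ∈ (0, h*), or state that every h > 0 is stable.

(-2.7853,0); λ=-5 ⇒ h* = 0.5571.

On y'=λy, z=hλ:
  order 4, 4-stage ⇒ R(z)=1+z+z^2/2+z^3/6+z^4/24
  (e.g. R(-1.48)=0.27481, |R|=0.27481)

Boundary: |R(x)|=1, x<0.
x=-1.48: |R|=0.2748
|R(-2.71)|=0.8923 |R(-2.52)|=0.6683 |R(-1.28)|=0.3015
Bisect:
  x_lo=-3.4136 |R|=2.4408  x_hi=-0.2775 |R|=0.7577
  mid=-1.84554 |R|=0.29318 →hi
  mid=-2.62956 |R|=0.78949 →hi
  mid=-3.02157 |R|=1.41873 →lo
  mid=-2.82557 |R|=1.06244 →lo
  mid=-2.72756 |R|=0.91640 →hi
  mid=-2.77657 |R|=0.98692 →hi
  mid=-2.80107 |R|=1.02404 →lo
  mid=-2.78882 |R|=1.00533 →lo
  mid=-2.78269 |R|=0.99608 →hi
  mid=-2.78575 |R|=1.00069 →lo
  ...
  [-2.78537,-2.78518] ⇒ x*=-2.7853
So |R|<1 on (-2.7853, 0).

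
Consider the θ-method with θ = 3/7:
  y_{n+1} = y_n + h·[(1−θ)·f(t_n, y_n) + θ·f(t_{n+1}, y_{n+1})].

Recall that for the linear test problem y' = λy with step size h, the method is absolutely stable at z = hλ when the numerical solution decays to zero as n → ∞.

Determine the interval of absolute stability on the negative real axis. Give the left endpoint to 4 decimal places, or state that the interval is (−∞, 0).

(-14.0000, 0).

On y'=λy, z=hλ:
  y_{n+1} = y_n + z·[4/7·y_n + 3/7·y_{n+1}] ⇒ (1 − 3/7z)y_{n+1} = (1 + 4/7z)y_n
  so R(z) = (1 + 4/7z)/(1 − 3/7z).

Boundary: |R(x)|=1, x<0.
x=-1.7: |R|=0.0165
R=−1: 1+4/7x = −1+3/7x ⇒ -1/7x=2 ⇒ x=2/(-1/7)=-14.0000
Confirm numerically:
  x=-12.158: |R|=0.95763 <1
  x=-11.802: |R|=0.94817 <1
  x=-11.128: |R|=0.92888 <1
  x=-6.473: |R|=0.71509 <1
  x=-14.524: |R|=1.01036 >1
  x=-14.362: |R|=1.00723 >1
Stable set (-14.0000, 0).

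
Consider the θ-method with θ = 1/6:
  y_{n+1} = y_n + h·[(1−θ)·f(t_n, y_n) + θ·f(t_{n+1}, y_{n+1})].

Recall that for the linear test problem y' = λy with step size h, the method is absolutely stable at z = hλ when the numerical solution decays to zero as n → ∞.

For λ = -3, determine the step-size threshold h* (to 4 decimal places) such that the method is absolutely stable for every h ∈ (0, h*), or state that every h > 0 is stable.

(-3.0000,0); λ=-3 ⇒ h* = (3)/3 = 1.0000.

Set f=λy, z=hλ:
  y_{n+1} = y_n + z·[5/6·y_n + 1/6·y_{n+1}] ⇒ (1 − 1/6z)y_{n+1} = (1 + 5/6z)y_n
  Hence R(z) = (1 + 5/6z)/(1 − 1/6z).

Boundary: |R(x)|=1, x<0.
x=-0.52: |R|=0.5215
R=−1: 1+5/6x = −1+1/6x ⇒ -2/3x=2 ⇒ x=2/(-2/3)=-3.0000
Confirm numerically:
  x=-2.655: |R|=0.84055 <1
  x=-2.630: |R|=0.82851 <1
  x=-1.630: |R|=0.28178 <1
  x=-1.608: |R|=0.26814 <1
  x=-3.306: |R|=1.13153 >1
  x=-3.298: |R|=1.12820 >1
Stable set (-3.0000, 0).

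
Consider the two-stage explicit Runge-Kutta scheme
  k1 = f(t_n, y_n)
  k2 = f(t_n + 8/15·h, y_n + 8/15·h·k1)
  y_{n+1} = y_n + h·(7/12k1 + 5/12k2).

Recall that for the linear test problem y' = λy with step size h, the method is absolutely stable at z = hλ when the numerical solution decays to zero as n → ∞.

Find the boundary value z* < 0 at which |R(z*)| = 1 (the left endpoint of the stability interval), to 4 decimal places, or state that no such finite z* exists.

z* = -4.5000.

On y'=λy, z=hλ:
  k1=λy_n ⇒ h·k1=z·y_n;  k2=λ(1+8/15z)y_n ⇒ h·k2=z(1+8/15z)y_n
  y_{n+1}/y_n = 1 + 7/12z + 5/12z(1+8/15z) = 1 + z + 2/9z²
  Hence R(z) = 1 + z + 2/9z².

Find x<0 with |R(x)|<1.
x=-0.92: |R|=0.2681
R=1: x+2/9x²=0 ⇒ x=−9/2=-4.5000; min R=1−1/(4·2/9)=-0.1250>−1
Confirm numerically:
  x=-2.980: |R|=0.00658 <1
  x=-2.529: |R|=0.10770 <1
  x=-2.037: |R|=0.11492 <1
  x=-1.999: |R|=0.11100 <1
  x=-4.966: |R|=1.51426 >1
  x=-4.585: |R|=1.08661 >1
Stable set (-4.5000, 0).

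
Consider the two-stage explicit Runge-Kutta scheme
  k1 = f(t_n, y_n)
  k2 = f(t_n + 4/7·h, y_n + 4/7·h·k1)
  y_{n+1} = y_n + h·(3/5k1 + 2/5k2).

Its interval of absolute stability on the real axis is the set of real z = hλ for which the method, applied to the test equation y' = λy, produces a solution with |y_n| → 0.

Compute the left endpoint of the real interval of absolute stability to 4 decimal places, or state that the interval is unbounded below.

z* = -4.3750.

On y'=λy, z=hλ:
  k1=λy_n ⇒ h·k1=z·y_n;  k2=λ(1+4/7z)y_n ⇒ h·k2=z(1+4/7z)y_n
  y_{n+1}/y_n = 1 + 3/5z + 2/5z(1+4/7z) = 1 + z + 8/35z²
  ⇒ R(z) = 1 + z + 8/35z².

Need |R(x)|<1, x<0.
x=-0.86: |R|=0.3091
R=1: x+8/35x²=0 ⇒ x=−35/8=-4.3750; min R=1−1/(4·8/35)=-0.0938>−1
Confirm numerically:
  x=-4.219: |R|=0.84956 <1
  x=-3.190: |R|=0.13597 <1
  x=-2.633: |R|=0.04839 <1
  x=-4.972: |R|=1.67846 >1
  x=-4.582: |R|=1.21679 >1
  x=-4.545: |R|=1.17661 >1
So |R|<1 on (-4.3750, 0).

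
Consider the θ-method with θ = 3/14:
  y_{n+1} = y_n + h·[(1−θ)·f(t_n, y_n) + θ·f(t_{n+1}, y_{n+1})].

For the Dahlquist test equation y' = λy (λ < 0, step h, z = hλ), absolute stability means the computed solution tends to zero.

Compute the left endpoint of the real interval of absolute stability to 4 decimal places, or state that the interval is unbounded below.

Test eqn y'=λy, z=hλ:
  y_{n+1} = y_n + z·[11/14·y_n + 3/14·y_{n+1}] ⇒ (1 − 3/14z)y_{n+1} = (1 + 11/14z)y_n
  ⇒ R(z) = (1 + 11/14z)/(1 − 3/14z).

Find x<0 with |R(x)|<1.
x=-1.09: |R|=0.1164
R=−1: 1+11/14x = −1+3/14x ⇒ -4/7x=2 ⇒ x=2/(-4/7)=-3.5000
Confirm numerically:
  x=-3.449: |R|=0.98324 <1
  x=-2.970: |R|=0.81493 <1
  x=-2.116: |R|=0.45587 <1
  x=-1.819: |R|=0.30883 <1
  x=-4.032: |R|=1.16309 >1
  x=-3.768: |R|=1.08473 >1
Interval (-3.5000, 0).

z* = -3.5000.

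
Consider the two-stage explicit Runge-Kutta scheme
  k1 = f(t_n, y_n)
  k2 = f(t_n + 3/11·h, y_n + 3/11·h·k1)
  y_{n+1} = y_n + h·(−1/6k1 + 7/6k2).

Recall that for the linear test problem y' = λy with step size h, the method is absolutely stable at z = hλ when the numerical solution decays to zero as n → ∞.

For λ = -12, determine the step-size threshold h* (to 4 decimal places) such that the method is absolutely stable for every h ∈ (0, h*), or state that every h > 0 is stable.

(-3.1429,0); λ=-12 ⇒ h* = (22/7)/12 = 0.2619.

Set f=λy, z=hλ:
  k1=λy_n ⇒ h·k1=z·y_n;  k2=λ(1+3/11z)y_n ⇒ h·k2=z(1+3/11z)y_n
  y_{n+1}/y_n = 1 − 1/6z + 7/6z(1+3/11z) = 1 + z + 7/22z²
  so R(z) = 1 + z + 7/22z².

Need |R(x)|<1, x<0.
x=-1.53: |R|=0.2148
R=1: x+7/22x²=0 ⇒ x=−22/7=-3.1429; min R=1−1/(4·7/22)=0.2143>−1
Confirm numerically:
  x=-2.903: |R|=0.77845 <1
  x=-2.324: |R|=0.39449 <1
  x=-1.282: |R|=0.24094 <1
  x=-3.604: |R|=1.52881 >1
  x=-3.463: |R|=1.35275 >1
  x=-3.270: |R|=1.13229 >1
So |R|<1 on (-3.1429, 0).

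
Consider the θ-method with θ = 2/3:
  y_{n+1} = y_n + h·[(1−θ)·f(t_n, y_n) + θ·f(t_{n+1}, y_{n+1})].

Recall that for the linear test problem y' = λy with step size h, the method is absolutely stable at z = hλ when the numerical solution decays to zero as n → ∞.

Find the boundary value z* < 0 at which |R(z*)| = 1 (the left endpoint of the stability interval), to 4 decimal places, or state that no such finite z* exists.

interval (−∞, 0).

On y'=λy, z=hλ:
  y_{n+1} = y_n + z·[1/3·y_n + 2/3·y_{n+1}] ⇒ (1 − 2/3z)y_{n+1} = (1 + 1/3z)y_n
  Hence R(z) = (1 + 1/3z)/(1 − 2/3z).

Boundary: |R(x)|=1, x<0.
x=-0.41: |R|=0.6780
x=-2: |R|=0.1429
x=-10: |R|=0.3043
x=-100: |R|=0.4778
θ=2/3≥1/2 ⇒ |1+1/3x|<|1−2/3x| ∀x<0 ⇒ unbounded interval.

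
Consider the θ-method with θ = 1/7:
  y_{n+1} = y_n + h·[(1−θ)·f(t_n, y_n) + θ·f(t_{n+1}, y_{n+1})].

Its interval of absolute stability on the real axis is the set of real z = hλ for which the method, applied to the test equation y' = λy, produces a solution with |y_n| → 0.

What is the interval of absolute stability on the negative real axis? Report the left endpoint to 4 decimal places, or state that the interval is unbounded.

Set f=λy, z=hλ:
  y_{n+1} = y_n + z·[6/7·y_n + 1/7·y_{n+1}] ⇒ (1 − 1/7z)y_{n+1} = (1 + 6/7z)y_n
  R(z) = (1 + 6/7z)/(1 − 1/7z).

Need |R(x)|<1, x<0.
x=-0.96: |R|=0.1558
R=−1: 1+6/7x = −1+1/7x ⇒ -5/7x=2 ⇒ x=2/(-5/7)=-2.8000
Confirm numerically:
  x=-2.022: |R|=0.56883 <1
  x=-1.952: |R|=0.52636 <1
  x=-1.377: |R|=0.15065 <1
  x=-2.852: |R|=1.02639 >1
  x=-2.847: |R|=1.02387 >1
So |R|<1 on (-2.8000, 0).

z∈(-2.8000,0).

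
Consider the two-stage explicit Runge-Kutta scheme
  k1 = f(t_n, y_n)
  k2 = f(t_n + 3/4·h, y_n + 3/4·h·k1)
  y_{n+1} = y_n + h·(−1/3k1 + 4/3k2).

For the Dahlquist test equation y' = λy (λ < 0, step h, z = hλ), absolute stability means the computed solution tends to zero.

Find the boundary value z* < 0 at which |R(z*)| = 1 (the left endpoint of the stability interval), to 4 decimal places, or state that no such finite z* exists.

On y'=λy, z=hλ:
  k1=λy_n ⇒ h·k1=z·y_n;  k2=λ(1+3/4z)y_n ⇒ h·k2=z(1+3/4z)y_n
  y_{n+1}/y_n = 1 − 1/3z + 4/3z(1+3/4z) = 1 + z + z²
  R(z) = 1 + z + z².

Boundary: |R(x)|=1, x<0.
x=-0.38: |R|=0.7644
R=1: x+1x²=0 ⇒ x=−1=-1.0000; min R=1−1/(4·1)=0.7500>−1
Confirm numerically:
  x=-0.964: |R|=0.96530 <1
  x=-0.706: |R|=0.79244 <1
  x=-0.691: |R|=0.78648 <1
  x=-1.319: |R|=1.42076 >1
  x=-1.142: |R|=1.16216 >1
  x=-1.033: |R|=1.03409 >1
Stable set (-1.0000, 0).

z* = -1.0000.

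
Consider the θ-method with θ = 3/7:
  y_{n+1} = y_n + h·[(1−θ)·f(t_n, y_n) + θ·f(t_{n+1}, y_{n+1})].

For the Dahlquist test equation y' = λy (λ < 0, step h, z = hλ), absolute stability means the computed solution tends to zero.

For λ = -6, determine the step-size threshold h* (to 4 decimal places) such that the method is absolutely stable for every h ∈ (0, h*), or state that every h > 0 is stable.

With y'=λy (z=hλ):
  y_{n+1} = y_n + z·[4/7·y_n + 3/7·y_{n+1}] ⇒ (1 − 3/7z)y_{n+1} = (1 + 4/7z)y_n
  Hence R(z) = (1 + 4/7z)/(1 − 3/7z).

Boundary: |R(x)|=1, x<0.
x=-1.12: |R|=0.2432
R=−1: 1+4/7x = −1+3/7x ⇒ -1/7x=2 ⇒ x=2/(-1/7)=-14.0000
Confirm numerically:
  x=-12.889: |R|=0.97567 <1
  x=-9.887: |R|=0.88781 <1
  x=-7.214: |R|=0.76308 <1
  x=-5.691: |R|=0.65484 <1
  x=-14.520: |R|=1.01028 >1
  x=-14.108: |R|=1.00219 >1
So |R|<1 on (-14.0000, 0).

(-14.0000,0); λ=-6 ⇒ h* = (14)/6 = 2.3333.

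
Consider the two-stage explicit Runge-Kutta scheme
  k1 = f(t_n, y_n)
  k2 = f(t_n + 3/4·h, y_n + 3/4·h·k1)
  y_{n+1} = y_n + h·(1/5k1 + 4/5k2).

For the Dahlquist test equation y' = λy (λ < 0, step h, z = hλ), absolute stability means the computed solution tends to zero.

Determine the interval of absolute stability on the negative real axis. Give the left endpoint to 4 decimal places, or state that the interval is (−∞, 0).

On y'=λy, z=hλ:
  k1=λy_n ⇒ h·k1=z·y_n;  k2=λ(1+3/4z)y_n ⇒ h·k2=z(1+3/4z)y_n
  y_{n+1}/y_n = 1 + 1/5z + 4/5z(1+3/4z) = 1 + z + 3/5z²
  Hence R(z) = 1 + z + 3/5z².

Need |R(x)|<1, x<0.
x=-1.14: |R|=0.6398
R=1: x+3/5x²=0 ⇒ x=−5/3=-1.6667; min R=1−1/(4·3/5)=0.5833>−1
Confirm numerically:
  x=-1.365: |R|=0.75293 <1
  x=-1.162: |R|=0.64815 <1
  x=-0.904: |R|=0.58633 <1
  x=-2.234: |R|=1.76045 >1
  x=-2.189: |R|=1.68603 >1
Interval (-1.6667, 0).

(-1.6667, 0).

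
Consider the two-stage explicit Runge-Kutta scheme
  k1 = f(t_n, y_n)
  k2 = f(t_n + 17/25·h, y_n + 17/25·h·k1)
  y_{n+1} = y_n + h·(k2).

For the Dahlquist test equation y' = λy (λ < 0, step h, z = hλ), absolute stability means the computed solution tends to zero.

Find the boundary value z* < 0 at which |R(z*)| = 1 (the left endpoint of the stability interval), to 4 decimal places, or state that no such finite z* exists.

z* = -1.4706.

On y'=λy, z=hλ:
  k1=λy_n ⇒ h·k1=z·y_n;  k2=λ(1+17/25z)y_n ⇒ h·k2=z(1+17/25z)y_n
  y_{n+1}/y_n = 1 + z(1+17/25z) = 1 + z + 17/25z²
  so R(z) = 1 + z + 17/25z².

Solve |R(x)|<1 on ℝ⁻.
x=-1.15: |R|=0.7493
R=1: x+17/25x²=0 ⇒ x=−25/17=-1.4706; min R=1−1/(4·17/25)=0.6324>−1
Confirm numerically:
  x=-1.287: |R|=0.83933 <1
  x=-1.114: |R|=0.72988 <1
  x=-0.634: |R|=0.63933 <1
  x=-1.974: |R|=1.67574 >1
  x=-1.929: |R|=1.60131 >1
  x=-1.492: |R|=1.02172 >1
Stable set (-1.4706, 0).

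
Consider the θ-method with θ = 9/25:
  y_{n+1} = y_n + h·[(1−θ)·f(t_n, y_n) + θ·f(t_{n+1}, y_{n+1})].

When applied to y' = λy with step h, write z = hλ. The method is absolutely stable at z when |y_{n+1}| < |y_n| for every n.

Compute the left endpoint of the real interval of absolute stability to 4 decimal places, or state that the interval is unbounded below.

Test eqn y'=λy, z=hλ:
  y_{n+1} = y_n + z·[16/25·y_n + 9/25·y_{n+1}] ⇒ (1 − 9/25z)y_{n+1} = (1 + 16/25z)y_n
  Hence R(z) = (1 + 16/25z)/(1 − 9/25z).

Boundary: |R(x)|=1, x<0.
x=-0.32: |R|=0.7131
R=−1: 1+16/25x = −1+9/25x ⇒ -7/25x=2 ⇒ x=2/(-7/25)=-7.1429
Confirm numerically:
  x=-7.085: |R|=0.99544 <1
  x=-7.045: |R|=0.99225 <1
  x=-5.237: |R|=0.81505 <1
  x=-3.763: |R|=0.59809 <1
  x=-7.697: |R|=1.04115 >1
  x=-7.611: |R|=1.03505 >1
  x=-7.344: |R|=1.01546 >1
Stable set (-7.1429, 0).

left endpoint -7.1429.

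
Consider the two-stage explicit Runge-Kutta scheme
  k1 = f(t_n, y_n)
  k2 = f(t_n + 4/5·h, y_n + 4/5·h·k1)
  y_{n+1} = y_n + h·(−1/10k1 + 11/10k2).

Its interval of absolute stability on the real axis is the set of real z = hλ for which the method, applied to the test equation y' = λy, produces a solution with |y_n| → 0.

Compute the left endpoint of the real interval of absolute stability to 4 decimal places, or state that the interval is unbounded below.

Test eqn y'=λy, z=hλ:
  k1=λy_n ⇒ h·k1=z·y_n;  k2=λ(1+4/5z)y_n ⇒ h·k2=z(1+4/5z)y_n
  y_{n+1}/y_n = 1 − 1/10z + 11/10z(1+4/5z) = 1 + z + 22/25z²
  Hence R(z) = 1 + z + 22/25z².

Solve |R(x)|<1 on ℝ⁻.
x=-1.33: |R|=1.2266
R=1: x+22/25x²=0 ⇒ x=−25/22=-1.1364; min R=1−1/(4·22/25)=0.7159>−1
Confirm numerically:
  x=-0.853: |R|=0.78730 <1
  x=-0.822: |R|=0.77260 <1
  x=-0.565: |R|=0.71592 <1
  x=-1.526: |R|=1.52323 >1
  x=-1.487: |R|=1.45883 >1
  x=-1.261: |R|=1.13831 >1
Stable set (-1.1364, 0).

z* = -1.1364.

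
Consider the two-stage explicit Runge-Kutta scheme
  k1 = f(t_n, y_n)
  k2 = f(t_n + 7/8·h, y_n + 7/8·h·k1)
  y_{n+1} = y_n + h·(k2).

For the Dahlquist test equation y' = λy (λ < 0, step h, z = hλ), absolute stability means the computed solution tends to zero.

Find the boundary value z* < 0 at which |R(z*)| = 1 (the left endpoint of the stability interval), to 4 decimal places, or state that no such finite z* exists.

left endpoint -1.1429.

Test eqn y'=λy, z=hλ:
  k1=λy_n ⇒ h·k1=z·y_n;  k2=λ(1+7/8z)y_n ⇒ h·k2=z(1+7/8z)y_n
  y_{n+1}/y_n = 1 + z(1+7/8z) = 1 + z + 7/8z²
  Hence R(z) = 1 + z + 7/8z².

Solve |R(x)|<1 on ℝ⁻.
x=-1.15: |R|=1.0072
R=1: x+7/8x²=0 ⇒ x=−8/7=-1.1429; min R=1−1/(4·7/8)=0.7143>−1
Confirm numerically:
  x=-0.843: |R|=0.77882 <1
  x=-0.727: |R|=0.73546 <1
  x=-0.592: |R|=0.71466 <1
  x=-1.516: |R|=1.49497 >1
  x=-1.320: |R|=1.20460 >1
Interval (-1.1429, 0).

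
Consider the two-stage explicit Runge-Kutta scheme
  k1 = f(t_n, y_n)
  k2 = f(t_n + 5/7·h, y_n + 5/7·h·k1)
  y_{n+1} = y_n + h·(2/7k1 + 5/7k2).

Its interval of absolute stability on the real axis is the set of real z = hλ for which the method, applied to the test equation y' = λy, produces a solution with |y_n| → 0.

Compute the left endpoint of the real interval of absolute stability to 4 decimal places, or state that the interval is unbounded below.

z* = -1.9600.

Test eqn y'=λy, z=hλ:
  k1=λy_n ⇒ h·k1=z·y_n;  k2=λ(1+5/7z)y_n ⇒ h·k2=z(1+5/7z)y_n
  y_{n+1}/y_n = 1 + 2/7z + 5/7z(1+5/7z) = 1 + z + 25/49z²
  ⇒ R(z) = 1 + z + 25/49z².

Need |R(x)|<1, x<0.
x=-0.83: |R|=0.5215
R=1: x+25/49x²=0 ⇒ x=−49/25=-1.9600; min R=1−1/(4·25/49)=0.5100>−1
Confirm numerically:
  x=-1.429: |R|=0.61286 <1
  x=-1.353: |R|=0.58098 <1
  x=-1.263: |R|=0.55086 <1
  x=-1.110: |R|=0.51862 <1
  x=-2.496: |R|=1.68258 >1
  x=-2.337: |R|=1.44951 >1
Interval (-1.9600, 0).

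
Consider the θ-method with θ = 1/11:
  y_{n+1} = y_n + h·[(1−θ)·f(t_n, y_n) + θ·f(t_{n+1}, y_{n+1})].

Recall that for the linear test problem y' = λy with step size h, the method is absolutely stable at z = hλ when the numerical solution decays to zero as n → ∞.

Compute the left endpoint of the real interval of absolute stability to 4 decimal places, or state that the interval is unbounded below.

left endpoint -2.4444.

With y'=λy (z=hλ):
  y_{n+1} = y_n + z·[10/11·y_n + 1/11·y_{n+1}] ⇒ (1 − 1/11z)y_{n+1} = (1 + 10/11z)y_n
  so R(z) = (1 + 10/11z)/(1 − 1/11z).

Solve |R(x)|<1 on ℝ⁻.
x=-1.12: |R|=0.0165
R=−1: 1+10/11x = −1+1/11x ⇒ -9/11x=2 ⇒ x=2/(-9/11)=-2.4444
Confirm numerically:
  x=-2.243: |R|=0.86310 <1
  x=-1.720: |R|=0.48742 <1
  x=-1.010: |R|=0.07494 <1
  x=-2.755: |R|=1.20320 >1
  x=-2.682: |R|=1.15626 >1
Stable set (-2.4444, 0).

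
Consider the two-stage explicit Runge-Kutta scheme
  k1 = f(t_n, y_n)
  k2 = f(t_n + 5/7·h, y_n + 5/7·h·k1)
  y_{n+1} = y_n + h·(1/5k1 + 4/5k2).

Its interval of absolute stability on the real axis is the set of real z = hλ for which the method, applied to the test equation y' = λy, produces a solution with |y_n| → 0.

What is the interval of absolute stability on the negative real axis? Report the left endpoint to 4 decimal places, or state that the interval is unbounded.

(-1.7500, 0).

Test eqn y'=λy, z=hλ:
  k1=λy_n ⇒ h·k1=z·y_n;  k2=λ(1+5/7z)y_n ⇒ h·k2=z(1+5/7z)y_n
  y_{n+1}/y_n = 1 + 1/5z + 4/5z(1+5/7z) = 1 + z + 4/7z²
  so R(z) = 1 + z + 4/7z².

Find x<0 with |R(x)|<1.
x=-0.92: |R|=0.5637
R=1: x+4/7x²=0 ⇒ x=−7/4=-1.7500; min R=1−1/(4·4/7)=0.5625>−1
Confirm numerically:
  x=-1.432: |R|=0.73979 <1
  x=-1.036: |R|=0.57731 <1
  x=-1.004: |R|=0.57201 <1
  x=-2.323: |R|=1.76062 >1
  x=-2.233: |R|=1.61631 >1
  x=-1.850: |R|=1.10571 >1
Interval (-1.7500, 0).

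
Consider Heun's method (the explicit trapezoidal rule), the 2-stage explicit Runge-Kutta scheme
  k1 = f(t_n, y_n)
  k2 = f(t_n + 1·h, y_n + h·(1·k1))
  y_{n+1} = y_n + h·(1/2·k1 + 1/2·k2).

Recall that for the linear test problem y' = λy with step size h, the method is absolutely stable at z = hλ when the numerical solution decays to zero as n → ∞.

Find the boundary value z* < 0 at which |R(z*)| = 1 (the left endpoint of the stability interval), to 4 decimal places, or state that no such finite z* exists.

z* = -2.0000.

On y'=λy, z=hλ:
  order 2, 2-stage ⇒ R(z)=1+z+z^2/2
  (e.g. R(-0.79)=0.52205, |R|=0.52205)

Need |R(x)|<1, x<0.
x=-0.79: |R|=0.5221
|R(-1.66)|=0.7178 |R(-1.17)|=0.5144 |R(-0.78)|=0.5242
Bisect:
  x_lo=-2.7701 |R|=2.0666  x_hi=-0.3959 |R|=0.6825
  mid=-1.58297 |R|=0.66993 →hi
  mid=-2.17652 |R|=1.19210 →lo
  mid=-1.87975 |R|=0.88698 →hi
  mid=-2.02813 |R|=1.02853 →lo
  mid=-1.95394 |R|=0.95500 →hi
  mid=-1.99104 |R|=0.99108 →hi
  mid=-2.00958 |R|=1.00963 →lo
  ...
  [-2.00002,-1.99988] ⇒ x*=-2.0000
Stable set (-2.0000, 0).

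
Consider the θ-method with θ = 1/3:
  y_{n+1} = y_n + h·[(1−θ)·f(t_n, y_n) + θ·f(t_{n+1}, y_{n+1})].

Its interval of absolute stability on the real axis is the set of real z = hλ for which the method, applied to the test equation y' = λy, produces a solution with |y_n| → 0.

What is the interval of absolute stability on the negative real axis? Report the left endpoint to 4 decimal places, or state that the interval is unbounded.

z∈(-6.0000,0).

Set f=λy, z=hλ:
  y_{n+1} = y_n + z·[2/3·y_n + 1/3·y_{n+1}] ⇒ (1 − 1/3z)y_{n+1} = (1 + 2/3z)y_n
  ⇒ R(z) = (1 + 2/3z)/(1 − 1/3z).

Find x<0 with |R(x)|<1.
x=-0.94: |R|=0.2843
R=−1: 1+2/3x = −1+1/3x ⇒ -1/3x=2 ⇒ x=2/(-1/3)=-6.0000
Confirm numerically:
  x=-4.369: |R|=0.77867 <1
  x=-3.380: |R|=0.58934 <1
  x=-3.292: |R|=0.56961 <1
  x=-3.246: |R|=0.55908 <1
  x=-6.354: |R|=1.03784 >1
  x=-6.310: |R|=1.03330 >1
  x=-6.080: |R|=1.00881 >1
Stable set (-6.0000, 0).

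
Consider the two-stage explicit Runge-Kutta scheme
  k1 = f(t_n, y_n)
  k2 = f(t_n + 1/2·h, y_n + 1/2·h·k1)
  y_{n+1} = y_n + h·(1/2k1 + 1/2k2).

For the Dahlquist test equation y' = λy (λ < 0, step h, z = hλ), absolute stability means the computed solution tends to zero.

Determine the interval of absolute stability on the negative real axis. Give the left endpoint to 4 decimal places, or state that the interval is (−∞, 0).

z∈(-4.0000,0).

With y'=λy (z=hλ):
  k1=λy_n ⇒ h·k1=z·y_n;  k2=λ(1+1/2z)y_n ⇒ h·k2=z(1+1/2z)y_n
  y_{n+1}/y_n = 1 + 1/2z + 1/2z(1+1/2z) = 1 + z + 1/4z²
  ⇒ R(z) = 1 + z + 1/4z².

Boundary: |R(x)|=1, x<0.
x=-0.64: |R|=0.4624
R=1: x+1/4x²=0 ⇒ x=−4=-4.0000; min R=1−1/(4·1/4)=0.0000>−1
Confirm numerically:
  x=-3.316: |R|=0.43296 <1
  x=-3.262: |R|=0.39816 <1
  x=-1.976: |R|=0.00014 <1
  x=-4.361: |R|=1.39358 >1
  x=-4.112: |R|=1.11514 >1
  x=-4.105: |R|=1.10776 >1
So |R|<1 on (-4.0000, 0).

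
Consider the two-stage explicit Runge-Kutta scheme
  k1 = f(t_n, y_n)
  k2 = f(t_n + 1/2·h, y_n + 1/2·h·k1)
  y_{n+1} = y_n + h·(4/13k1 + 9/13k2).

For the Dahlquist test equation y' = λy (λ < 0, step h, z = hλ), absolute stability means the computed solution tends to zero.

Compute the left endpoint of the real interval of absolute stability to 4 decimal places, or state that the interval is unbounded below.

Test eqn y'=λy, z=hλ:
  k1=λy_n ⇒ h·k1=z·y_n;  k2=λ(1+1/2z)y_n ⇒ h·k2=z(1+1/2z)y_n
  y_{n+1}/y_n = 1 + 4/13z + 9/13z(1+1/2z) = 1 + z + 9/26z²
  Hence R(z) = 1 + z + 9/26z².

Solve |R(x)|<1 on ℝ⁻.
x=-1.52: |R|=0.2798
R=1: x+9/26x²=0 ⇒ x=−26/9=-2.8889; min R=1−1/(4·9/26)=0.2778>−1
Confirm numerically:
  x=-2.835: |R|=0.94712 <1
  x=-1.857: |R|=0.33669 <1
  x=-1.844: |R|=0.33304 <1
  x=-1.237: |R|=0.29267 <1
  x=-3.283: |R|=1.44788 >1
  x=-3.270: |R|=1.43139 >1
  x=-3.153: |R|=1.28826 >1
Stable set (-2.8889, 0).

z* = -2.8889.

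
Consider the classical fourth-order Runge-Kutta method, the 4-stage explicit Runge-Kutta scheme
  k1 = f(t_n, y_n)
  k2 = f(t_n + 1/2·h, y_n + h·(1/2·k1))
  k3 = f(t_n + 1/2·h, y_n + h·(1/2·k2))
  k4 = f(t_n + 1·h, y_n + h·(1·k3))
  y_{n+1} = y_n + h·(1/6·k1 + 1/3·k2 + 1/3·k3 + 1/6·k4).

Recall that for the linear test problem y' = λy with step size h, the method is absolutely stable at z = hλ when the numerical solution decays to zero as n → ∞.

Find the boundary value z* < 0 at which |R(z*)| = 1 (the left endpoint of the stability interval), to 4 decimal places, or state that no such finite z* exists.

Set f=λy, z=hλ:
  order 4, 4-stage ⇒ R(z)=1+z+z^2/2+z^3/6+z^4/24
  (e.g. R(-0.81)=0.44741, |R|=0.44741)

Need |R(x)|<1, x<0.
x=-0.81: |R|=0.4474
|R(-2.68)|=0.8525 |R(-2.48)|=0.6292 |R(-0.93)|=0.3996
Bisect:
  x_lo=-3.2667 |R|=2.0039  x_hi=-0.0558 |R|=0.9457
  mid=-1.66128 |R|=0.27186 →hi
  mid=-2.46400 |R|=0.61423 →hi
  mid=-2.86536 |R|=1.12758 →lo
  mid=-2.66468 |R|=0.83287 →hi
  mid=-2.76502 |R|=0.96986 →hi
  mid=-2.81519 |R|=1.04602 →lo
  mid=-2.79010 |R|=1.00728 →lo
  mid=-2.77756 |R|=0.98840 →hi
  ...
  [-2.78540,-2.78520] ⇒ x*=-2.7853
So |R|<1 on (-2.7853, 0).

z* = -2.7853.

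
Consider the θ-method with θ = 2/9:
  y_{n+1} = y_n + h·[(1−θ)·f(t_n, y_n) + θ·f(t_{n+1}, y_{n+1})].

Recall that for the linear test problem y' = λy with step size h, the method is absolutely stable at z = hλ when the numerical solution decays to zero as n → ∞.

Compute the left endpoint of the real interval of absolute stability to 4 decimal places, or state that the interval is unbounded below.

z* = -3.6000.

Set f=λy, z=hλ:
  y_{n+1} = y_n + z·[7/9·y_n + 2/9·y_{n+1}] ⇒ (1 − 2/9z)y_{n+1} = (1 + 7/9z)y_n
  Hence R(z) = (1 + 7/9z)/(1 − 2/9z).

Boundary: |R(x)|=1, x<0.
x=-1.26: |R|=0.0156
R=−1: 1+7/9x = −1+2/9x ⇒ -5/9x=2 ⇒ x=2/(-5/9)=-3.6000
Confirm numerically:
  x=-3.222: |R|=0.87762 <1
  x=-3.168: |R|=0.85915 <1
  x=-2.529: |R|=0.61908 <1
  x=-1.621: |R|=0.19172 <1
  x=-4.119: |R|=1.15054 >1
  x=-4.071: |R|=1.13738 >1
  x=-3.888: |R|=1.08584 >1
Interval (-3.6000, 0).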